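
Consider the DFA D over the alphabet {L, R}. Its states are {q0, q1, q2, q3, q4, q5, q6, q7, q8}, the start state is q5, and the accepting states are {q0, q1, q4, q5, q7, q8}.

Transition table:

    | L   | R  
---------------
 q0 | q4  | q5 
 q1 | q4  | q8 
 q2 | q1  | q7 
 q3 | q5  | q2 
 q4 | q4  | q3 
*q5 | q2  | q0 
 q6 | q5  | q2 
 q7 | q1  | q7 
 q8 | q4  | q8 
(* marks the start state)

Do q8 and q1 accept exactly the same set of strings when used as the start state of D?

Yes

First remove the unreachable states {q6}; 8 states remain.
Initial partition by acceptance: {q0,q1,q4,q5,q7,q8} | {q2,q3}.
Split {q0,q1,q4,q5,q7,q8} by δ(·,L) → {q0,q1,q4,q7,q8} and {q5}.
Split {q0,q1,q4,q7,q8} by δ(·,R) → {q1,q7,q8} and {q0} and {q4}.
Split {q1,q7,q8} by δ(·,L) → {q1,q8} and {q7}.
On input L, block {q2,q3} splits into {q2} and {q3}.
No further refinement is possible. Final partition (7 blocks): {q1,q8} | {q2} | {q5} | {q0} | {q4} | {q7} | {q3}.
q8 and q1 lie in the same block of the stable partition, so they are equivalent — no string distinguishes them.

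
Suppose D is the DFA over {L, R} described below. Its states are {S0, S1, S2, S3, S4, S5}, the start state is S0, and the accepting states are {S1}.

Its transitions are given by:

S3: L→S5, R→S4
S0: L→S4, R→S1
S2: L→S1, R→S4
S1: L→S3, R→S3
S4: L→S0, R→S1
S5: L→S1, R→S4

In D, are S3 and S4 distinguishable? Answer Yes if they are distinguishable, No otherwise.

States {S2} cannot be reached from the start state, so discard them.
P0 = {S1} | {S0,S3,S4,S5}.
Split {S0,S3,S4,S5} by δ(·,L) → {S0,S3,S4} and {S5}.
On input L, block {S0,S3,S4} splits into {S0,S4} and {S3}.
The partition is now stable with 4 blocks: {S1} | {S0,S4} | {S5} | {S3}.
S3 and S4 end up in different blocks, so they are distinguishable. For instance, the string 'R' is accepted from only S4.

Yes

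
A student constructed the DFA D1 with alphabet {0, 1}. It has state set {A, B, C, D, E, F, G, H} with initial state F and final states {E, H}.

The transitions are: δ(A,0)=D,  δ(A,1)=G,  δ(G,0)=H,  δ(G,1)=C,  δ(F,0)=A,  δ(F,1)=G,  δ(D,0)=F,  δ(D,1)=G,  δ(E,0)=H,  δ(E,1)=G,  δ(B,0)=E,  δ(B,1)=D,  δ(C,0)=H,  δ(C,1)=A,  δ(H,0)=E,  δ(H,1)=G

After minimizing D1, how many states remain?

Reachable states from the start: {A,C,D,E,F,G,H}. Unreachable: {B} — drop them.
P0 = {E,H} | {A,C,D,F,G}.
Split {A,C,D,F,G} by δ(·,0) → {A,D,F} and {C,G}.
Split {C,G} by δ(·,1) → {C} and {G}.
No further refinement is possible. Final partition (4 blocks): {E,H} | {A,D,F} | {C} | {G}.

4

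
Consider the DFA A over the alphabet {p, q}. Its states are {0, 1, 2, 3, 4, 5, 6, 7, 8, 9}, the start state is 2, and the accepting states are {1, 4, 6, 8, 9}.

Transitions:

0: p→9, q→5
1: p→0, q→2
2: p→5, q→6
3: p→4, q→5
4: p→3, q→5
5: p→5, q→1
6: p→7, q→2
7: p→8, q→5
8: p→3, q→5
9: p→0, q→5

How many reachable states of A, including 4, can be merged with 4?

All states are reachable from the start state.
Initial partition by acceptance: {1,4,6,8,9} | {0,2,3,5,7}.
Refine {0,2,3,5,7} on symbol p: members go to different blocks, giving {0,3,7} and {2,5}.
Stable partition: {1,4,6,8,9} | {0,3,7} | {2,5} — 3 equivalence classes.
The equivalence class containing 4 is {1,4,6,8,9}, of size 5.

5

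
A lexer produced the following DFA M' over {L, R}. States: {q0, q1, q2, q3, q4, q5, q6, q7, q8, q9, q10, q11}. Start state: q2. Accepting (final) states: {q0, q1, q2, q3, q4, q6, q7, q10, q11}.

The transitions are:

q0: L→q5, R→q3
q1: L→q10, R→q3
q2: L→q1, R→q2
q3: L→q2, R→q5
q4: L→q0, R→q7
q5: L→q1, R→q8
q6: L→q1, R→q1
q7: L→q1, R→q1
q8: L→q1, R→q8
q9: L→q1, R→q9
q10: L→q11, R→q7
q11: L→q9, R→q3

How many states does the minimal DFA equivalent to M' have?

Reachable states from the start: {q1,q2,q3,q5,q7,q8,q9,q10,q11}. Unreachable: {q0,q4,q6} — drop them.
Initial partition by acceptance: {q1,q2,q3,q7,q10,q11} | {q5,q8,q9}.
On input L, block {q1,q2,q3,q7,q10,q11} splits into {q1,q2,q3,q7,q10} and {q11}.
On input L, block {q1,q2,q3,q7,q10} splits into {q1,q2,q3,q7} and {q10}.
Refine {q1,q2,q3,q7} on symbol L: members go to different blocks, giving {q2,q3,q7} and {q1}.
Split {q2,q3,q7} by δ(·,L) → {q2,q7} and {q3}.
On input R, block {q2,q7} splits into {q2} and {q7}.
The partition is now stable with 7 blocks: {q2} | {q5,q8,q9} | {q11} | {q10} | {q1} | {q3} | {q7}.

7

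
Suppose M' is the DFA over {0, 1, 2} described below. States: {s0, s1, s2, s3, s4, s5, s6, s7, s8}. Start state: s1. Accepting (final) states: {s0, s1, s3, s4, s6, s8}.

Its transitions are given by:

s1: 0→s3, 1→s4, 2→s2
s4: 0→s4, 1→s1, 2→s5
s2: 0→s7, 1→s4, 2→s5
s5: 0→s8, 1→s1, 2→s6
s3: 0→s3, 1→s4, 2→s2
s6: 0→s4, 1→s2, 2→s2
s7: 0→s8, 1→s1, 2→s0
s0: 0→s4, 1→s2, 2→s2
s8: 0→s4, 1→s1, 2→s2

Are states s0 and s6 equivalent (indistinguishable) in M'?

Start with accepting vs non-accepting: {s0,s1,s3,s4,s6,s8} | {s2,s5,s7}.
On input 1, block {s0,s1,s3,s4,s6,s8} splits into {s1,s3,s4,s8} and {s0,s6}.
Refine {s2,s5,s7} on symbol 0: members go to different blocks, giving {s5,s7} and {s2}.
Refine {s1,s3,s4,s8} on symbol 2: members go to different blocks, giving {s1,s3,s8} and {s4}.
Refine {s1,s3,s8} on symbol 0: members go to different blocks, giving {s1,s3} and {s8}.
No further refinement is possible. Final partition (6 blocks): {s1,s3} | {s5,s7} | {s0,s6} | {s2} | {s4} | {s8}.
s0 and s6 lie in the same block of the stable partition, so they are equivalent — no string distinguishes them.

Yes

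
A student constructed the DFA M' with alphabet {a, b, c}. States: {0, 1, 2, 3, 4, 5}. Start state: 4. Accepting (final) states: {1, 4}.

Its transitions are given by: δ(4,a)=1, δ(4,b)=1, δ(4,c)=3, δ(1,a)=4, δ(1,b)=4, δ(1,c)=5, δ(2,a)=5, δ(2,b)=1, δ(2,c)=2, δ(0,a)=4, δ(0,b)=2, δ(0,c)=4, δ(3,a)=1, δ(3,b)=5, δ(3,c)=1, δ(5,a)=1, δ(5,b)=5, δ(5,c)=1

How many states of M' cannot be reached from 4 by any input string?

2

BFS from 4 reaches {1, 3, 4, 5}; the 2 state(s) 0, 2 are never visited.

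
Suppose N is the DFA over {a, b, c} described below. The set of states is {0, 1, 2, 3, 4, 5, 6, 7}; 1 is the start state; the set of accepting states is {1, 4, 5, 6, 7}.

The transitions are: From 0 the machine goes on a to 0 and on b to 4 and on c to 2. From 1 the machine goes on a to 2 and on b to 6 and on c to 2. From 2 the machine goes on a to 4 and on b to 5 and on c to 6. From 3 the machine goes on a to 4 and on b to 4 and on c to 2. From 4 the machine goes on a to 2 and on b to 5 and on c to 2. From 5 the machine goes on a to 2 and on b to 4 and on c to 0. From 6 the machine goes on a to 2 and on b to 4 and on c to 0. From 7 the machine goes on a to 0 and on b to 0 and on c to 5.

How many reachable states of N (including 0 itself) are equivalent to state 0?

1

First remove the unreachable states {3,7}; 6 states remain.
Start with accepting vs non-accepting: {1,4,5,6} | {0,2}.
On input a, block {0,2} splits into {0} and {2}.
Refine {1,4,5,6} on symbol c: members go to different blocks, giving {1,4} and {5,6}.
No further refinement is possible. Final partition (4 blocks): {1,4} | {0} | {2} | {5,6}.
State 0 belongs to the block {0}, which has 1 states.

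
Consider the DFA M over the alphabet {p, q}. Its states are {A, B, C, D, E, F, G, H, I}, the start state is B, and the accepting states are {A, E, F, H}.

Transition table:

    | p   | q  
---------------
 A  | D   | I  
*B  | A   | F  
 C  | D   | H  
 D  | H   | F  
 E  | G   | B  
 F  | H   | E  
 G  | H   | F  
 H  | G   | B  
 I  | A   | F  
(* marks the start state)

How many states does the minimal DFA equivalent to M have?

First remove the unreachable states {C}; 8 states remain.
Start with accepting vs non-accepting: {A,E,F,H} | {B,D,G,I}.
On input p, block {A,E,F,H} splits into {A,E,H} and {F}.
The partition is now stable with 3 blocks: {A,E,H} | {B,D,G,I} | {F}.

3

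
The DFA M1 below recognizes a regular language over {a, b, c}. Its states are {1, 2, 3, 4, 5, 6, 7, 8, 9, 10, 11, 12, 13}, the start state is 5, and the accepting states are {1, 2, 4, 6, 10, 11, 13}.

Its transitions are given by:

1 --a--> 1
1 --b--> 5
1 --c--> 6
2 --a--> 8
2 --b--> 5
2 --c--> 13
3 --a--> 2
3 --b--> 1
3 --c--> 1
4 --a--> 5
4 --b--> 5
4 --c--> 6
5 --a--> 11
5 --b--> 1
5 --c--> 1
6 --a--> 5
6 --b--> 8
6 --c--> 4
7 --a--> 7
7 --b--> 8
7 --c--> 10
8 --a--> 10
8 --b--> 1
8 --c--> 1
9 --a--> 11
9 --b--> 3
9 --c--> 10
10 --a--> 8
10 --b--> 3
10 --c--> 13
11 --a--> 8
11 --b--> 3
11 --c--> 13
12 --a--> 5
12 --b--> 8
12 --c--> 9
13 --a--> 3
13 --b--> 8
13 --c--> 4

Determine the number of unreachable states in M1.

No path from 5 leads to 7, 9, 12; the other 10 states are all reachable.

3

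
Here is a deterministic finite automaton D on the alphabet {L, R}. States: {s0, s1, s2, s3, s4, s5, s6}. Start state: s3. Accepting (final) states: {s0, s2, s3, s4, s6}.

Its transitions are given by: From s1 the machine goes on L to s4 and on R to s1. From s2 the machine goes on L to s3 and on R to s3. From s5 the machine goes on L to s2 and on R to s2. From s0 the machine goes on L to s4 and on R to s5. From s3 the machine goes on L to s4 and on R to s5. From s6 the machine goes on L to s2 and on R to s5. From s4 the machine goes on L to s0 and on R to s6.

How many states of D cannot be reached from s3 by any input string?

Starting at s3 and following transitions, the reachable set is {s0, s2, s3, s4, s5, s6}. That leaves s1 unreachable — 1 in total.

1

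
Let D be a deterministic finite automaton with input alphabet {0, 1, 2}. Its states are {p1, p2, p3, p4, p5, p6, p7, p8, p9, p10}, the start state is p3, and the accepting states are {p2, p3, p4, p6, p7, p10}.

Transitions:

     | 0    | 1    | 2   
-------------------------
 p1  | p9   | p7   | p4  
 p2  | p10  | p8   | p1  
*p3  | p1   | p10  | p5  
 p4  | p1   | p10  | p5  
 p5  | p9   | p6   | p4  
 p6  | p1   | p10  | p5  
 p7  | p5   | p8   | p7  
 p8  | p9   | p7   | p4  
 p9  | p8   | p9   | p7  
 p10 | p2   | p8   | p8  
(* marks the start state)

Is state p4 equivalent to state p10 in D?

All states are reachable from the start state.
Start with accepting vs non-accepting: {p2,p3,p4,p6,p7,p10} | {p1,p5,p8,p9}.
Split {p2,p3,p4,p6,p7,p10} by δ(·,0) → {p3,p4,p6,p7} and {p2,p10}.
Split {p3,p4,p6,p7} by δ(·,1) → {p3,p4,p6} and {p7}.
On input 1, block {p1,p5,p8,p9} splits into {p1,p8} and {p5} and {p9}.
Stable partition: {p3,p4,p6} | {p1,p8} | {p2,p10} | {p7} | {p5} | {p9} — 6 equivalence classes.
p4 and p10 end up in different blocks, so they are distinguishable. For instance, the string '0' is accepted from only p10.

No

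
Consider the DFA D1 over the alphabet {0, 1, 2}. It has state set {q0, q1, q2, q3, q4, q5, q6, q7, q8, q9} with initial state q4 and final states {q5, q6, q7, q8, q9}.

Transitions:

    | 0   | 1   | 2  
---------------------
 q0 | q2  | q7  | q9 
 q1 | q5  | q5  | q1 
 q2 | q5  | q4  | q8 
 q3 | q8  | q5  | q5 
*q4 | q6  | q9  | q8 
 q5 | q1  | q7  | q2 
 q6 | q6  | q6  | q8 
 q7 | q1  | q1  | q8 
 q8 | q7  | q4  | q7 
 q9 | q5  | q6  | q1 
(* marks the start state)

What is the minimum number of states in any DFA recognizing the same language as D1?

States {q0,q3} cannot be reached from the start state, so discard them.
Start with accepting vs non-accepting: {q5,q6,q7,q8,q9} | {q1,q2,q4}.
Refine {q5,q6,q7,q8,q9} on symbol 0: members go to different blocks, giving {q6,q8,q9} and {q5,q7}.
On input 0, block {q6,q8,q9} splits into {q8,q9} and {q6}.
On input 1, block {q8,q9} splits into {q8} and {q9}.
Refine {q1,q2,q4} on symbol 0: members go to different blocks, giving {q1,q2} and {q4}.
Refine {q1,q2} on symbol 1: members go to different blocks, giving {q1} and {q2}.
On input 1, block {q5,q7} splits into {q5} and {q7}.
No further refinement is possible. Final partition (8 blocks): {q8} | {q1} | {q5} | {q6} | {q9} | {q4} | {q2} | {q7}.

8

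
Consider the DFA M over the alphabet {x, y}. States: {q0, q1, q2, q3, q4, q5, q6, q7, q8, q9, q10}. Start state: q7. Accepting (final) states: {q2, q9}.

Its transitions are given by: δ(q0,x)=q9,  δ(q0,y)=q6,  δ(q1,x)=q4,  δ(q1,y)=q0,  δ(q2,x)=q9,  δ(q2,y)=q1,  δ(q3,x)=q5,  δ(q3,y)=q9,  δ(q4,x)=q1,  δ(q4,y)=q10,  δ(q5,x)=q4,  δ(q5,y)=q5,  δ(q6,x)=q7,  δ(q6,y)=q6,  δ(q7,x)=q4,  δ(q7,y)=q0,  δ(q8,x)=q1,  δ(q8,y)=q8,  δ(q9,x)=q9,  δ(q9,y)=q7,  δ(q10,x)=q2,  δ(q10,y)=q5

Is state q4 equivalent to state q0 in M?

No

First remove the unreachable states {q3,q8}; 9 states remain.
Start with accepting vs non-accepting: {q2,q9} | {q0,q1,q4,q5,q6,q7,q10}.
On input x, block {q0,q1,q4,q5,q6,q7,q10} splits into {q1,q4,q5,q6,q7} and {q0,q10}.
On input y, block {q1,q4,q5,q6,q7} splits into {q1,q4,q7} and {q5,q6}.
No further refinement is possible. Final partition (4 blocks): {q2,q9} | {q1,q4,q7} | {q0,q10} | {q5,q6}.
q4 and q0 end up in different blocks, so they are distinguishable. For instance, the string 'x' is accepted from only q0.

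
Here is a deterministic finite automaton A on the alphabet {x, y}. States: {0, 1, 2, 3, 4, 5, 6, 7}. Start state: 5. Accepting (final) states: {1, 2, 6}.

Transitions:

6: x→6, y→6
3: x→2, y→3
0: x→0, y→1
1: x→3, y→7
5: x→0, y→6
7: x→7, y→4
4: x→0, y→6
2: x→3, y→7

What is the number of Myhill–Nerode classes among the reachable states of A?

6

Start with accepting vs non-accepting: {1,2,6} | {0,3,4,5,7}.
On input x, block {1,2,6} splits into {1,2} and {6}.
Refine {0,3,4,5,7} on symbol x: members go to different blocks, giving {0,4,5,7} and {3}.
Split {0,4,5,7} by δ(·,y) → {4,5} and {0} and {7}.
Stable partition: {1,2} | {4,5} | {6} | {3} | {0} | {7} — 6 equivalence classes.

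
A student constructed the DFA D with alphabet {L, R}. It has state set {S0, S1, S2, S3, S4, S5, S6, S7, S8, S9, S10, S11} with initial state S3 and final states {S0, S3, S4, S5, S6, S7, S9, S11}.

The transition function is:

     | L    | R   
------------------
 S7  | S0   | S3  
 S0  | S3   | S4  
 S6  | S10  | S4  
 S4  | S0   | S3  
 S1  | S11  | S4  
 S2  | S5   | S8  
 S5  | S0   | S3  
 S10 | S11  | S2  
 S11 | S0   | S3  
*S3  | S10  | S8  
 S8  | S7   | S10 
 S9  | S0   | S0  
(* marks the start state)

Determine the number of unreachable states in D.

Starting at S3 and following transitions, the reachable set is {S0, S2, S3, S4, S5, S7, S8, S10, S11}. That leaves S1, S6, S9 unreachable — 3 in total.

3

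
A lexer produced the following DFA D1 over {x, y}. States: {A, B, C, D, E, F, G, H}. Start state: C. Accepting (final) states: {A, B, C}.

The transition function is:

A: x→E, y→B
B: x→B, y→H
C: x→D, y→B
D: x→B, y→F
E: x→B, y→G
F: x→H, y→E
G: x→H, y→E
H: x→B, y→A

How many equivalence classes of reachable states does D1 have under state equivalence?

5

Every state is reachable, so we keep all 8.
P0 = {A,B,C} | {D,E,F,G,H}.
On input x, block {A,B,C} splits into {A,C} and {B}.
Split {D,E,F,G,H} by δ(·,x) → {D,E,H} and {F,G}.
Split {D,E,H} by δ(·,y) → {D,E} and {H}.
Stable partition: {A,C} | {D,E} | {B} | {F,G} | {H} — 5 equivalence classes.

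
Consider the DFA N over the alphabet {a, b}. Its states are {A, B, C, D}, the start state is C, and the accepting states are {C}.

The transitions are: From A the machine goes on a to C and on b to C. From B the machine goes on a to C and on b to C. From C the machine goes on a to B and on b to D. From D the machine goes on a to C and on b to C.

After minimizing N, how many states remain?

2

First remove the unreachable states {A}; 3 states remain.
Start with accepting vs non-accepting: {C} | {B,D}.
Stable partition: {C} | {B,D} — 2 equivalence classes.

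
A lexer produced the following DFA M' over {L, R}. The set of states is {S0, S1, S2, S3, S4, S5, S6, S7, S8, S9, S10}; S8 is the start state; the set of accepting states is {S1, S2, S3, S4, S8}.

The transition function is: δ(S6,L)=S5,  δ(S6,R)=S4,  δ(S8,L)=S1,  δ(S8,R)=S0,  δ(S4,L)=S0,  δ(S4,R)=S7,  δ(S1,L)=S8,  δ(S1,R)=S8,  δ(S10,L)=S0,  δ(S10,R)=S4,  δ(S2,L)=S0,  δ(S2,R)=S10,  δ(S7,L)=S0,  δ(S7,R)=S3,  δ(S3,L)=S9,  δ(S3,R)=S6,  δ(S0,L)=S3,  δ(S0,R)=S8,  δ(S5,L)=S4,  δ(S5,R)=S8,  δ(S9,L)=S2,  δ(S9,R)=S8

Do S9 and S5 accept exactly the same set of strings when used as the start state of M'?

Initial partition by acceptance: {S1,S2,S3,S4,S8} | {S0,S5,S6,S7,S9,S10}.
On input L, block {S1,S2,S3,S4,S8} splits into {S2,S3,S4} and {S1,S8}.
Refine {S0,S5,S6,S7,S9,S10} on symbol L: members go to different blocks, giving {S0,S5,S9} and {S6,S7,S10}.
On input R, block {S1,S8} splits into {S1} and {S8}.
The partition is now stable with 5 blocks: {S2,S3,S4} | {S0,S5,S9} | {S1} | {S6,S7,S10} | {S8}.
S9 and S5 lie in the same block of the stable partition, so they are equivalent — no string distinguishes them.

Yes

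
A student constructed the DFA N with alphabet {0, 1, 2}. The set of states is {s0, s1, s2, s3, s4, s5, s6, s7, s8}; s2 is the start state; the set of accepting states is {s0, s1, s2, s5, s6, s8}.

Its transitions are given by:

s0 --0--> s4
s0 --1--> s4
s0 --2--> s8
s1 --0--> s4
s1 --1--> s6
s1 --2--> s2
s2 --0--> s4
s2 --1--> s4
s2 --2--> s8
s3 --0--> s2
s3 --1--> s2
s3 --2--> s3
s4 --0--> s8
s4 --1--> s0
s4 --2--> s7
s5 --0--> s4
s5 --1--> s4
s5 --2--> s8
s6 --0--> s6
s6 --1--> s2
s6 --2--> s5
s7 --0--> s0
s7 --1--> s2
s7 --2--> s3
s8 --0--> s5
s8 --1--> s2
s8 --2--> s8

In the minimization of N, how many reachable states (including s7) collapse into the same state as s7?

2

First remove the unreachable states {s1,s6}; 7 states remain.
Start with accepting vs non-accepting: {s0,s2,s5,s8} | {s3,s4,s7}.
On input 0, block {s0,s2,s5,s8} splits into {s0,s2,s5} and {s8}.
Refine {s3,s4,s7} on symbol 0: members go to different blocks, giving {s3,s7} and {s4}.
No further refinement is possible. Final partition (4 blocks): {s0,s2,s5} | {s3,s7} | {s8} | {s4}.
The equivalence class containing s7 is {s3,s7}, of size 2.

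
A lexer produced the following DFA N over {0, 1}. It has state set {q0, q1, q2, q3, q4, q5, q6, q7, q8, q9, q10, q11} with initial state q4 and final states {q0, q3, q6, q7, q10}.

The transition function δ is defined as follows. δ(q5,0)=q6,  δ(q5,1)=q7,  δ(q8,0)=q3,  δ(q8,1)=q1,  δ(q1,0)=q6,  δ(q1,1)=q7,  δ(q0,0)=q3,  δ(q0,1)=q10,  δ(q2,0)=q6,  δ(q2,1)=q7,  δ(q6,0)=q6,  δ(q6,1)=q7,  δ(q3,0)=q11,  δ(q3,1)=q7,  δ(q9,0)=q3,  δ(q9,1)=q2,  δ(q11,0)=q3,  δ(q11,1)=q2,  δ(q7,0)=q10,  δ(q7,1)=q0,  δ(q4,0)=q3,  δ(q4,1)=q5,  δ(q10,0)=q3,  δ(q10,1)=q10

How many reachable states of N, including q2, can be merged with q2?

2

Reachable states from the start: {q0,q2,q3,q4,q5,q6,q7,q10,q11}. Unreachable: {q1,q8,q9} — drop them.
Initial partition by acceptance: {q0,q3,q6,q7,q10} | {q2,q4,q5,q11}.
On input 0, block {q0,q3,q6,q7,q10} splits into {q0,q6,q7,q10} and {q3}.
Split {q0,q6,q7,q10} by δ(·,0) → {q0,q10} and {q6,q7}.
On input 0, block {q2,q4,q5,q11} splits into {q2,q5} and {q4,q11}.
On input 0, block {q6,q7} splits into {q6} and {q7}.
Stable partition: {q0,q10} | {q2,q5} | {q3} | {q6} | {q4,q11} | {q7} — 6 equivalence classes.
The equivalence class containing q2 is {q2,q5}, of size 2.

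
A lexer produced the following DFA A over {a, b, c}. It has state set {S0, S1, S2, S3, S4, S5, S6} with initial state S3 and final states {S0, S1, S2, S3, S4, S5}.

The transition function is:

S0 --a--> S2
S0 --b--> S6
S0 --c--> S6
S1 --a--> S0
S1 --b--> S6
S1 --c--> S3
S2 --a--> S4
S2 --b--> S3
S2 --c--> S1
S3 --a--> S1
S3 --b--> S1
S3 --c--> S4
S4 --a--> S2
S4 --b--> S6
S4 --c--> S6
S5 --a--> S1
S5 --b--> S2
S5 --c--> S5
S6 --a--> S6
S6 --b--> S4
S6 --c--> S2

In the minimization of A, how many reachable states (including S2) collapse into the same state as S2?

States {S5} cannot be reached from the start state, so discard them.
Initial partition by acceptance: {S0,S1,S2,S3,S4} | {S6}.
Split {S0,S1,S2,S3,S4} by δ(·,b) → {S0,S1,S4} and {S2,S3}.
Refine {S0,S1,S4} on symbol a: members go to different blocks, giving {S0,S4} and {S1}.
Split {S2,S3} by δ(·,a) → {S2} and {S3}.
No further refinement is possible. Final partition (5 blocks): {S0,S4} | {S6} | {S2} | {S1} | {S3}.
State S2 belongs to the block {S2}, which has 1 states.

1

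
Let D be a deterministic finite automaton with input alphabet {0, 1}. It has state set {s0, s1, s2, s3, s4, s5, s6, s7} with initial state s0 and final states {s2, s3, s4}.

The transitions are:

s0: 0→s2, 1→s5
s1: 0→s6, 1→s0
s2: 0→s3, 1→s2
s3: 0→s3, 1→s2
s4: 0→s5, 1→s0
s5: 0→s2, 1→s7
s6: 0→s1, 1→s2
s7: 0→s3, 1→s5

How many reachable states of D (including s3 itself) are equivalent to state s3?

Reachable states from the start: {s0,s2,s3,s5,s7}. Unreachable: {s1,s4,s6} — drop them.
Initial partition by acceptance: {s2,s3} | {s0,s5,s7}.
Stable partition: {s2,s3} | {s0,s5,s7} — 2 equivalence classes.
State s3 belongs to the block {s2,s3}, which has 2 states.

2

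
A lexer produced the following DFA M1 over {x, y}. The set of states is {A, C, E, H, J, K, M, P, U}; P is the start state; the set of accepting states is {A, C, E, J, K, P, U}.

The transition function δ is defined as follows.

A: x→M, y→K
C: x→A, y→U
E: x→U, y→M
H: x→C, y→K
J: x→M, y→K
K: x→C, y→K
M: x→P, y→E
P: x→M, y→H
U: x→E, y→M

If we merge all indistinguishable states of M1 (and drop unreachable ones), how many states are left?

7

First remove the unreachable states {J}; 8 states remain.
P0 = {A,C,E,K,P,U} | {H,M}.
On input x, block {A,C,E,K,P,U} splits into {C,E,K,U} and {A,P}.
Refine {C,E,K,U} on symbol x: members go to different blocks, giving {E,K,U} and {C}.
Split {E,K,U} by δ(·,x) → {E,U} and {K}.
On input x, block {H,M} splits into {M} and {H}.
Split {A,P} by δ(·,y) → {A} and {P}.
Stable partition: {E,U} | {M} | {A} | {C} | {K} | {H} | {P} — 7 equivalence classes.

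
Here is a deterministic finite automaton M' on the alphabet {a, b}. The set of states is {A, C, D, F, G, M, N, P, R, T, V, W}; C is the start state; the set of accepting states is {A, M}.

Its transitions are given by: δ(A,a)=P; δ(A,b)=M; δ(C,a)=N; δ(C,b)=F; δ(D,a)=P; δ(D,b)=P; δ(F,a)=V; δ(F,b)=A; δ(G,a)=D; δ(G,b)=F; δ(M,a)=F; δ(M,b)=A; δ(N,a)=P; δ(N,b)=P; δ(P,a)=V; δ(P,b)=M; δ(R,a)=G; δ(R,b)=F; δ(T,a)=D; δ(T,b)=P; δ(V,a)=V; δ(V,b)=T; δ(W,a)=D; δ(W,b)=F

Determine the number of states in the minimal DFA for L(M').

5

First remove the unreachable states {G,R,W}; 9 states remain.
Initial partition by acceptance: {A,M} | {C,D,F,N,P,T,V}.
Split {C,D,F,N,P,T,V} by δ(·,b) → {C,D,N,T,V} and {F,P}.
Refine {C,D,N,T,V} on symbol a: members go to different blocks, giving {C,T,V} and {D,N}.
On input a, block {C,T,V} splits into {C,T} and {V}.
The partition is now stable with 5 blocks: {A,M} | {C,T} | {F,P} | {D,N} | {V}.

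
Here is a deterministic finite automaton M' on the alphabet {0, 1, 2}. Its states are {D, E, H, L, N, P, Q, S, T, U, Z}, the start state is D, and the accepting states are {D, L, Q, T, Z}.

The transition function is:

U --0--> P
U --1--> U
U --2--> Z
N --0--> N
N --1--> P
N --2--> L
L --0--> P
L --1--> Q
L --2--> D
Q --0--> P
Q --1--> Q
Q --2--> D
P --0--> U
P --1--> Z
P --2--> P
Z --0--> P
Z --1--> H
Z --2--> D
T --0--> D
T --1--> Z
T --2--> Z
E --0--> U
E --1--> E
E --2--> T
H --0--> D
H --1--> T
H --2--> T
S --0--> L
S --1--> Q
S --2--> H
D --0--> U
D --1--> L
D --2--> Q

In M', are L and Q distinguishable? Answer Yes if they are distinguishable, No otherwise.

States {E,N,S} cannot be reached from the start state, so discard them.
Initial partition by acceptance: {D,L,Q,T,Z} | {H,P,U}.
Refine {D,L,Q,T,Z} on symbol 0: members go to different blocks, giving {D,L,Q,Z} and {T}.
Refine {D,L,Q,Z} on symbol 1: members go to different blocks, giving {D,L,Q} and {Z}.
Split {H,P,U} by δ(·,0) → {P,U} and {H}.
Split {P,U} by δ(·,1) → {U} and {P}.
On input 0, block {D,L,Q} splits into {L,Q} and {D}.
Stable partition: {L,Q} | {U} | {T} | {Z} | {H} | {P} | {D} — 7 equivalence classes.
L and Q lie in the same block of the stable partition, so they are equivalent — no string distinguishes them.

No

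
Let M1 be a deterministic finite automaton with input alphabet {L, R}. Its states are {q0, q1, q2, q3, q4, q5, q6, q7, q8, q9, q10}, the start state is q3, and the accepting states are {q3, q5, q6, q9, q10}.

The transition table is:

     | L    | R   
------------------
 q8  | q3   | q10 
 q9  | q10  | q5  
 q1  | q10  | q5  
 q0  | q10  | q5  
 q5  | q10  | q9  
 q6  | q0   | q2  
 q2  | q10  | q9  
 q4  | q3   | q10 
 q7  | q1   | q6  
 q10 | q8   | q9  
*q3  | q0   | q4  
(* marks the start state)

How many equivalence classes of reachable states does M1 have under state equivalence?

5

States {q1,q2,q6,q7} cannot be reached from the start state, so discard them.
Initial partition by acceptance: {q3,q5,q9,q10} | {q0,q4,q8}.
Split {q3,q5,q9,q10} by δ(·,L) → {q3,q10} and {q5,q9}.
On input R, block {q3,q10} splits into {q3} and {q10}.
Refine {q0,q4,q8} on symbol L: members go to different blocks, giving {q4,q8} and {q0}.
Stable partition: {q3} | {q4,q8} | {q5,q9} | {q10} | {q0} — 5 equivalence classes.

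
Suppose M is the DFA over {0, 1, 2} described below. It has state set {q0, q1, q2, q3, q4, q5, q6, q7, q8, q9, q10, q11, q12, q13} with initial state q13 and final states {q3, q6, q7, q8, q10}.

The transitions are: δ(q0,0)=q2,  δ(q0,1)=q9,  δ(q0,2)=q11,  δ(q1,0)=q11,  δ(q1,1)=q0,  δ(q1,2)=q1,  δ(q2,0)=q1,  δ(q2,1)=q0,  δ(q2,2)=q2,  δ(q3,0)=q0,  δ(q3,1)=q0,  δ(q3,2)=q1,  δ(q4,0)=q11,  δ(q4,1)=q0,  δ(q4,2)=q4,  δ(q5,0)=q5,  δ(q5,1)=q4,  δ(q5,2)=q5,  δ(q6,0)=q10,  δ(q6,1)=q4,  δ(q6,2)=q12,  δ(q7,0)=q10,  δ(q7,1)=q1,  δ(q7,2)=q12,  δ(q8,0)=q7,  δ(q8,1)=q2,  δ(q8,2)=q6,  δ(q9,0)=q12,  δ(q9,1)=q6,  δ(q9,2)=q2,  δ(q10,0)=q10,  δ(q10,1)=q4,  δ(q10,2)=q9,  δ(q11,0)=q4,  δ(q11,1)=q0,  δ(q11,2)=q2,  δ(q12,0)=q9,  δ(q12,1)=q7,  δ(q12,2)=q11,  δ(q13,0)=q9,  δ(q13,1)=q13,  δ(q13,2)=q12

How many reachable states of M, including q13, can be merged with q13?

1

First remove the unreachable states {q3,q5,q8}; 11 states remain.
Start with accepting vs non-accepting: {q6,q7,q10} | {q0,q1,q2,q4,q9,q11,q12,q13}.
On input 1, block {q0,q1,q2,q4,q9,q11,q12,q13} splits into {q0,q1,q2,q4,q11,q13} and {q9,q12}.
Refine {q0,q1,q2,q4,q11,q13} on symbol 0: members go to different blocks, giving {q0,q1,q2,q4,q11} and {q13}.
Refine {q0,q1,q2,q4,q11} on symbol 1: members go to different blocks, giving {q1,q2,q4,q11} and {q0}.
No further refinement is possible. Final partition (5 blocks): {q6,q7,q10} | {q1,q2,q4,q11} | {q9,q12} | {q13} | {q0}.
State q13 belongs to the block {q13}, which has 1 states.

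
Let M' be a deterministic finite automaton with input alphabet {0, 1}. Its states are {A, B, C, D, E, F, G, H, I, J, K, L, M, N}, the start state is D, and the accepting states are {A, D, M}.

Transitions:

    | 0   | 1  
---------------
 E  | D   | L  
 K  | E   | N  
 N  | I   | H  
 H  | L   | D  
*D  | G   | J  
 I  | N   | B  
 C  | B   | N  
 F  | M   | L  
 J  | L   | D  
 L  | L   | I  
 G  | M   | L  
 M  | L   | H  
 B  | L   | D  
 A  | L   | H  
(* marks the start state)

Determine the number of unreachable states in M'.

BFS from D reaches {B, D, G, H, I, J, L, M, N}; the 5 state(s) A, C, E, F, K are never visited.

5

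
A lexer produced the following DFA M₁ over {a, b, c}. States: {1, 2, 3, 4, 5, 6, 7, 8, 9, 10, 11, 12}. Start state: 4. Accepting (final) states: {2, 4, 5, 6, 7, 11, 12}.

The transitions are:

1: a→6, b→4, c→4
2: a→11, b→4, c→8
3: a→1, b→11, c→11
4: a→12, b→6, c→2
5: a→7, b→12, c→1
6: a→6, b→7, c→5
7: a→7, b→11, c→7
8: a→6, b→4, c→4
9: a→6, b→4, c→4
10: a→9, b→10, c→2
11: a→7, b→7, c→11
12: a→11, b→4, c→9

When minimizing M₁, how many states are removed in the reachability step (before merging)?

Starting at 4 and following transitions, the reachable set is {1, 2, 4, 5, 6, 7, 8, 9, 11, 12}. That leaves 3, 10 unreachable — 2 in total.

2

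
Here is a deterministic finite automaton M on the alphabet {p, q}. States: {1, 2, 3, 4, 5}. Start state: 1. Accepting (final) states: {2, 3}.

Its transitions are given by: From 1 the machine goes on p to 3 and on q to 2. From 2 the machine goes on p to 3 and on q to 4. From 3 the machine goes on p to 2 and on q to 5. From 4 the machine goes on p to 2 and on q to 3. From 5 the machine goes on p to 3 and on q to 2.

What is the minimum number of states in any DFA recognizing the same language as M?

2

P0 = {2,3} | {1,4,5}.
The partition is now stable with 2 blocks: {2,3} | {1,4,5}.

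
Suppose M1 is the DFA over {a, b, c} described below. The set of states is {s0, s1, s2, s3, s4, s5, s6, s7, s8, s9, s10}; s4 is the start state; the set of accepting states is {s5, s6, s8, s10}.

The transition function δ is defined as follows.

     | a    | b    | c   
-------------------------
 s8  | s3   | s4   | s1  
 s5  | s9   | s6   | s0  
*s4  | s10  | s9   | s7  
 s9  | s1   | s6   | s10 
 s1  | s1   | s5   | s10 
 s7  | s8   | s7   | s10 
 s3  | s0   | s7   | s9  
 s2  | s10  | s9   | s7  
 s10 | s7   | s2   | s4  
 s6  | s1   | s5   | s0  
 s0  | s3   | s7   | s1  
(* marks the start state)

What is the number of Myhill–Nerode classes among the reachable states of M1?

Every state is reachable, so we keep all 11.
Start with accepting vs non-accepting: {s5,s6,s8,s10} | {s0,s1,s2,s3,s4,s7,s9}.
On input b, block {s5,s6,s8,s10} splits into {s5,s6} and {s8,s10}.
Split {s0,s1,s2,s3,s4,s7,s9} by δ(·,a) → {s0,s1,s3,s9} and {s2,s4,s7}.
Refine {s0,s1,s3,s9} on symbol b: members go to different blocks, giving {s0,s3} and {s1,s9}.
On input a, block {s8,s10} splits into {s8} and {s10}.
Split {s2,s4,s7} by δ(·,a) → {s2,s4} and {s7}.
Stable partition: {s5,s6} | {s0,s3} | {s8} | {s2,s4} | {s1,s9} | {s10} | {s7} — 7 equivalence classes.

7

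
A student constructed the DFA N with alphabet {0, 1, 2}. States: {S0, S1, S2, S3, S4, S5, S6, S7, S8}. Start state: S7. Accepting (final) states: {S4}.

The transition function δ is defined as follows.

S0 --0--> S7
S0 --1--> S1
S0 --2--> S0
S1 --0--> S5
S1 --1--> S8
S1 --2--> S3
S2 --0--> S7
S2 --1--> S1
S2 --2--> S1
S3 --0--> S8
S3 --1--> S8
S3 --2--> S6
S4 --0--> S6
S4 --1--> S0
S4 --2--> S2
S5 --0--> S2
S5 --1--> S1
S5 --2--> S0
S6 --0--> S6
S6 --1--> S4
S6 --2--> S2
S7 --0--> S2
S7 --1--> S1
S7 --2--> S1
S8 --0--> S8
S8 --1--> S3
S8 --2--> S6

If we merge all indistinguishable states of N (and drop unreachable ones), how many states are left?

Every state is reachable, so we keep all 9.
Initial partition by acceptance: {S4} | {S0,S1,S2,S3,S5,S6,S7,S8}.
On input 1, block {S0,S1,S2,S3,S5,S6,S7,S8} splits into {S0,S1,S2,S3,S5,S7,S8} and {S6}.
On input 2, block {S0,S1,S2,S3,S5,S7,S8} splits into {S0,S1,S2,S5,S7} and {S3,S8}.
On input 1, block {S0,S1,S2,S5,S7} splits into {S0,S2,S5,S7} and {S1}.
On input 2, block {S0,S2,S5,S7} splits into {S0,S5} and {S2,S7}.
Stable partition: {S4} | {S0,S5} | {S6} | {S3,S8} | {S1} | {S2,S7} — 6 equivalence classes.

6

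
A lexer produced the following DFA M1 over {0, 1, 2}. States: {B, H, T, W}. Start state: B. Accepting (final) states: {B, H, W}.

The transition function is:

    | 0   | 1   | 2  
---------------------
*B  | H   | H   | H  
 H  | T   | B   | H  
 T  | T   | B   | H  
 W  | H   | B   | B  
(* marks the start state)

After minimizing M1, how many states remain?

3

First remove the unreachable states {W}; 3 states remain.
Initial partition by acceptance: {B,H} | {T}.
On input 0, block {B,H} splits into {H} and {B}.
No further refinement is possible. Final partition (3 blocks): {H} | {T} | {B}.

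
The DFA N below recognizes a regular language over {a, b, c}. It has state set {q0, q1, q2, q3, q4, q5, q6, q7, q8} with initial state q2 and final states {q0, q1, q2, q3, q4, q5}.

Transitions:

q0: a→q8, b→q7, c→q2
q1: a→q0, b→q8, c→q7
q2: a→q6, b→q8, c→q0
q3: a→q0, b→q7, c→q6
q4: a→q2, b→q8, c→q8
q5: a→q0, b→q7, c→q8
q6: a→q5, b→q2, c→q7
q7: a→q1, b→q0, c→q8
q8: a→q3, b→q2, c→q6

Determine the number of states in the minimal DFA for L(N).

3

First remove the unreachable states {q4}; 8 states remain.
Start with accepting vs non-accepting: {q0,q1,q2,q3,q5} | {q6,q7,q8}.
Split {q0,q1,q2,q3,q5} by δ(·,a) → {q1,q3,q5} and {q0,q2}.
Stable partition: {q1,q3,q5} | {q6,q7,q8} | {q0,q2} — 3 equivalence classes.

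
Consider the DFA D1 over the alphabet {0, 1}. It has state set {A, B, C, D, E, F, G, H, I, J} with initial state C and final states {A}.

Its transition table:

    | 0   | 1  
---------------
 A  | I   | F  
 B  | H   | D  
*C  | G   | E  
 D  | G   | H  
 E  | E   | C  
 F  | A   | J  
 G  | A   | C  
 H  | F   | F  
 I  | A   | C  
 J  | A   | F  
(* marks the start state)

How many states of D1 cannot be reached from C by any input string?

Starting at C and following transitions, the reachable set is {A, C, E, F, G, I, J}. That leaves B, D, H unreachable — 3 in total.

3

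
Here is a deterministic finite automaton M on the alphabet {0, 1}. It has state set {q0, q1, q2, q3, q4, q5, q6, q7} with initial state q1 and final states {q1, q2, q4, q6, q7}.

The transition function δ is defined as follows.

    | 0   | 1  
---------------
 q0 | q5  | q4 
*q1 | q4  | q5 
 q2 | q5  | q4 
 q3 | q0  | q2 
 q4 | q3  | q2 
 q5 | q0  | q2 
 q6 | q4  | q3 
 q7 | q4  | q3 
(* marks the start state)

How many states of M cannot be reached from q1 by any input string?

BFS from q1 reaches {q0, q1, q2, q3, q4, q5}; the 2 state(s) q6, q7 are never visited.

2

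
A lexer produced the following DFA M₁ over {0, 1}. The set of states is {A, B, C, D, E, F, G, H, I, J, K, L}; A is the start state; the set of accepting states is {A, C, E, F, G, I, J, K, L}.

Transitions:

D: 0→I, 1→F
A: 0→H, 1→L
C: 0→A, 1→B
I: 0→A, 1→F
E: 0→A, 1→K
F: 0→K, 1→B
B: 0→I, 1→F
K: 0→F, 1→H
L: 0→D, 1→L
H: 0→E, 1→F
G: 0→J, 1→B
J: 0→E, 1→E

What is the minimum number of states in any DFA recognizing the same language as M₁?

4

First remove the unreachable states {C,G,J}; 9 states remain.
Initial partition by acceptance: {A,E,F,I,K,L} | {B,D,H}.
On input 0, block {A,E,F,I,K,L} splits into {E,F,I,K} and {A,L}.
On input 0, block {E,F,I,K} splits into {E,I} and {F,K}.
Stable partition: {E,I} | {B,D,H} | {A,L} | {F,K} — 4 equivalence classes.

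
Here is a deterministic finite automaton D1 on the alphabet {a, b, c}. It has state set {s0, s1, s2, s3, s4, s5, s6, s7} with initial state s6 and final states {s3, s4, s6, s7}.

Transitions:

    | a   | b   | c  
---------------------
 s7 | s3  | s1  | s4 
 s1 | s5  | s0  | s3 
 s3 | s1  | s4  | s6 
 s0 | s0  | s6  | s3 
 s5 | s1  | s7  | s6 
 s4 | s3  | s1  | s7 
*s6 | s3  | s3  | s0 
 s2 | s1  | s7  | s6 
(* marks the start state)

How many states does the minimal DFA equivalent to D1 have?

6

Reachable states from the start: {s0,s1,s3,s4,s5,s6,s7}. Unreachable: {s2} — drop them.
Initial partition by acceptance: {s3,s4,s6,s7} | {s0,s1,s5}.
Refine {s3,s4,s6,s7} on symbol a: members go to different blocks, giving {s4,s6,s7} and {s3}.
Split {s4,s6,s7} by δ(·,b) → {s4,s7} and {s6}.
On input b, block {s0,s1,s5} splits into {s0} and {s1} and {s5}.
No further refinement is possible. Final partition (6 blocks): {s4,s7} | {s0} | {s3} | {s6} | {s1} | {s5}.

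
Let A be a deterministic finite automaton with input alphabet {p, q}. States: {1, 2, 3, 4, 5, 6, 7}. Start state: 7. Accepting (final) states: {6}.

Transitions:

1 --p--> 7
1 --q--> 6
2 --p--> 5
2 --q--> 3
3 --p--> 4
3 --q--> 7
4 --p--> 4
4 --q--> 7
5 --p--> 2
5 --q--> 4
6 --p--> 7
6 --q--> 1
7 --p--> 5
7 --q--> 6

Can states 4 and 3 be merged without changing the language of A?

Yes

All states are reachable from the start state.
P0 = {6} | {1,2,3,4,5,7}.
Split {1,2,3,4,5,7} by δ(·,q) → {2,3,4,5} and {1,7}.
Refine {2,3,4,5} on symbol q: members go to different blocks, giving {2,5} and {3,4}.
Split {1,7} by δ(·,p) → {1} and {7}.
The partition is now stable with 5 blocks: {6} | {2,5} | {1} | {3,4} | {7}.
4 and 3 lie in the same block of the stable partition, so they are equivalent — no string distinguishes them.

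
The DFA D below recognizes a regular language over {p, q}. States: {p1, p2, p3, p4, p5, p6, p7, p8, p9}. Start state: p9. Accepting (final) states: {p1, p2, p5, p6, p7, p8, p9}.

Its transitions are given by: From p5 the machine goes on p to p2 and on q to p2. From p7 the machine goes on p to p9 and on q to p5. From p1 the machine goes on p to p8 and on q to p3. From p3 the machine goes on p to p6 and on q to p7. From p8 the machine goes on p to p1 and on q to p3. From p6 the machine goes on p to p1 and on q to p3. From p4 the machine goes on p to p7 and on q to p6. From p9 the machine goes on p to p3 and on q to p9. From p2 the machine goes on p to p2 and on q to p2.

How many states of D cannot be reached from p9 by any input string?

BFS from p9 reaches {p1, p2, p3, p5, p6, p7, p8, p9}; the 1 state(s) p4 are never visited.

1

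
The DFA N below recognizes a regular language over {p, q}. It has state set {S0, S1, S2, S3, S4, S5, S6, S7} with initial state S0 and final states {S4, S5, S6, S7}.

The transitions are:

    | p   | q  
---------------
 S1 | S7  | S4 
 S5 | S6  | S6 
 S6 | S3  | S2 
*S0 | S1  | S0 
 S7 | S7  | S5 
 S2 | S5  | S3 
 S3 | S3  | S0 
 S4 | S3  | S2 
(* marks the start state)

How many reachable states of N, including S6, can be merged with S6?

Start with accepting vs non-accepting: {S4,S5,S6,S7} | {S0,S1,S2,S3}.
Refine {S4,S5,S6,S7} on symbol p: members go to different blocks, giving {S4,S6} and {S5,S7}.
Refine {S0,S1,S2,S3} on symbol p: members go to different blocks, giving {S0,S3} and {S1,S2}.
Refine {S0,S3} on symbol p: members go to different blocks, giving {S0} and {S3}.
On input p, block {S5,S7} splits into {S5} and {S7}.
On input p, block {S1,S2} splits into {S1} and {S2}.
Stable partition: {S4,S6} | {S0} | {S5} | {S1} | {S3} | {S7} | {S2} — 7 equivalence classes.
State S6 belongs to the block {S4,S6}, which has 2 states.

2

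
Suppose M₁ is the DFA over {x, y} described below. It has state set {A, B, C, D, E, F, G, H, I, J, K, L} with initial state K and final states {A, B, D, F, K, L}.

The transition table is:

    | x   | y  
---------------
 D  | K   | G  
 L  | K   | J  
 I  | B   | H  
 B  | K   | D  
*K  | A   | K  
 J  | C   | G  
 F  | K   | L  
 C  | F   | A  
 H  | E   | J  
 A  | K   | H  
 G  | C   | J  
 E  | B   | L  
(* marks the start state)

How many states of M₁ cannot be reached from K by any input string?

Starting at K and following transitions, the reachable set is {A, B, C, D, E, F, G, H, J, K, L}. That leaves I unreachable — 1 in total.

1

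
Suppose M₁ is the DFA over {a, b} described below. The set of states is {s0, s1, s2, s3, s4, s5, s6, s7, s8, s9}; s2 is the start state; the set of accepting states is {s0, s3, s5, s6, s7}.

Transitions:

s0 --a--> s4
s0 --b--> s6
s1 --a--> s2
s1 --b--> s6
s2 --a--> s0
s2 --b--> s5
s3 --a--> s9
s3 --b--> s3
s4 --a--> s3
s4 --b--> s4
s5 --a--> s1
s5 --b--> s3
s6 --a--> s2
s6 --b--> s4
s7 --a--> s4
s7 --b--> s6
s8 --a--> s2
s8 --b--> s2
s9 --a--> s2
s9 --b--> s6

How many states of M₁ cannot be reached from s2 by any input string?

2

No path from s2 leads to s7, s8; the other 8 states are all reachable.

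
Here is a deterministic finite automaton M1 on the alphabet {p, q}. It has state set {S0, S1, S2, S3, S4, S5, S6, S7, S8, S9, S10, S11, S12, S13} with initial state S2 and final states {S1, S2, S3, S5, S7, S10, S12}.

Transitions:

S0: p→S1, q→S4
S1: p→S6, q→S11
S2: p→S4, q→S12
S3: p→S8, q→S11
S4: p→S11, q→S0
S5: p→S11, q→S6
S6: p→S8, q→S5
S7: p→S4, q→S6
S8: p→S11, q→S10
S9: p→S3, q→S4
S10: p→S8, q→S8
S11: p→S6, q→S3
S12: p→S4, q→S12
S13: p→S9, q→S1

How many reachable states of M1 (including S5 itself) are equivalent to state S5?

4

States {S7,S9,S13} cannot be reached from the start state, so discard them.
Initial partition by acceptance: {S1,S2,S3,S5,S10,S12} | {S0,S4,S6,S8,S11}.
On input q, block {S1,S2,S3,S5,S10,S12} splits into {S1,S3,S5,S10} and {S2,S12}.
Refine {S0,S4,S6,S8,S11} on symbol p: members go to different blocks, giving {S4,S6,S8,S11} and {S0}.
On input q, block {S4,S6,S8,S11} splits into {S6,S8,S11} and {S4}.
The partition is now stable with 5 blocks: {S1,S3,S5,S10} | {S6,S8,S11} | {S2,S12} | {S0} | {S4}.
State S5 belongs to the block {S1,S3,S5,S10}, which has 4 states.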